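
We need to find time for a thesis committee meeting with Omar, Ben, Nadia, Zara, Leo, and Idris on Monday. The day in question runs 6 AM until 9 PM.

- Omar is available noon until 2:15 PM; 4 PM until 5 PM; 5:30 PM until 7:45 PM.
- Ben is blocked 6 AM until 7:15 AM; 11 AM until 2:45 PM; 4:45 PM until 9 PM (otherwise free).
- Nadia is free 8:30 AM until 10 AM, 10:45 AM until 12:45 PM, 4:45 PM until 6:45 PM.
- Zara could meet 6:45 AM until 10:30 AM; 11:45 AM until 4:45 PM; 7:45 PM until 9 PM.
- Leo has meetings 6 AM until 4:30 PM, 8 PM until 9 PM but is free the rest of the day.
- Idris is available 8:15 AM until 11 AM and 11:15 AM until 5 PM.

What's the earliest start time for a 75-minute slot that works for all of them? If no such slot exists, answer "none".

none

Omar free: 12:00-14:15, 16:00-17:00, 17:30-19:45.
Ben free: 07:15-11:00, 14:45-16:45 (invert busy blocks within the working day).
Nadia free: 08:30-10:00, 10:45-12:45, 16:45-18:45.
Zara free: 06:45-10:30, 11:45-16:45, 19:45-21:00.
Leo free: 16:30-20:00 (invert busy blocks within the working day).
Idris free: 08:15-11:00, 11:15-17:00.
Omar ∩ Ben: 16:00-16:45.
Omar ∩ Ben ∩ Nadia: ∅.
Omar ∩ Ben ∩ Nadia ∩ Zara: ∅.
Omar ∩ Ben ∩ Nadia ∩ Zara ∩ Leo: ∅.
Omar ∩ Ben ∩ Nadia ∩ Zara ∩ Leo ∩ Idris: ∅.
There is no time when everyone is free.
No common window is at least 75 minutes long.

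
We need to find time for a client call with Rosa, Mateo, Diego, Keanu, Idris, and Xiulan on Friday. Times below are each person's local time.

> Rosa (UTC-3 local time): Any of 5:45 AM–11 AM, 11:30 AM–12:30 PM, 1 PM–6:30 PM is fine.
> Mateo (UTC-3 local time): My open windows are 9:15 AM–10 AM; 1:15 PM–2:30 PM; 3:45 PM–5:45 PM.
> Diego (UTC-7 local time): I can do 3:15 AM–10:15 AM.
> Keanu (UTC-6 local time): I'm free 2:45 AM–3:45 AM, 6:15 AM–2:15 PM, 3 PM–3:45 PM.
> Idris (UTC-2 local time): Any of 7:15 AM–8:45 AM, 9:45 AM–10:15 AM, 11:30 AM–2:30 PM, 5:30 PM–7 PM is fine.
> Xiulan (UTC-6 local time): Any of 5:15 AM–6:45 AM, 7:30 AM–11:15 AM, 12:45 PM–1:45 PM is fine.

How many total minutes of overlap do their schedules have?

Rosa in UTC: 08:45-14:00, 14:30-15:30, 16:00-21:30 (add 3h to convert from UTC-3).
Mateo in UTC: 12:15-13:00, 16:15-17:30, 18:45-20:45 (add 3h to convert from UTC-3).
Diego in UTC: 10:15-17:15 (add 7h to convert from UTC-7).
Keanu in UTC: 08:45-09:45, 12:15-20:15, 21:00-21:45 (add 6h to convert from UTC-6).
Idris in UTC: 09:15-10:45, 11:45-12:15, 13:30-16:30, 19:30-21:00 (add 2h to convert from UTC-2).
Xiulan in UTC: 11:15-12:45, 13:30-17:15, 18:45-19:45 (add 6h to convert from UTC-6).
Rosa ∩ Mateo: 12:15-13:00, 16:15-17:30, 18:45-20:45.
Rosa ∩ Mateo ∩ Diego: 12:15-13:00, 16:15-17:15.
Rosa ∩ Mateo ∩ Diego ∩ Keanu: 12:15-13:00, 16:15-17:15.
Rosa ∩ Mateo ∩ Diego ∩ Keanu ∩ Idris: 16:15-16:30.
Rosa ∩ Mateo ∩ Diego ∩ Keanu ∩ Idris ∩ Xiulan: 16:15-16:30.
Those are the intersection windows.
That's a single block of 15 minutes.

15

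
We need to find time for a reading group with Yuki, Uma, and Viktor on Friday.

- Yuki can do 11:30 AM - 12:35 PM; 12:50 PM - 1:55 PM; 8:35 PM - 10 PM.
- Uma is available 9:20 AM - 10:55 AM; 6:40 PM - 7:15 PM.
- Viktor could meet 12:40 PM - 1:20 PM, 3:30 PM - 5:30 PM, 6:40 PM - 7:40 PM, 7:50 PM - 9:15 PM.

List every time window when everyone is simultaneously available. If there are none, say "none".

Yuki ∩ Uma: ∅.
Yuki ∩ Uma ∩ Viktor: ∅.
There is no time when everyone is free.

none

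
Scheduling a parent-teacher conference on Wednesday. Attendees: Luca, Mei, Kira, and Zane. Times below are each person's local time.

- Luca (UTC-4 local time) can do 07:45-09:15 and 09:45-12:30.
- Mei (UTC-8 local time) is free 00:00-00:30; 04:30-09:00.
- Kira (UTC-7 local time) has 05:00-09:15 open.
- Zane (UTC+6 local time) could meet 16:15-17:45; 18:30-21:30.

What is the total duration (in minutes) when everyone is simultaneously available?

Luca in UTC: 11:45-13:15, 13:45-16:30 (add 4h to convert from UTC-4).
Mei in UTC: 08:00-08:30, 12:30-17:00 (add 8h to convert from UTC-8).
Kira in UTC: 12:00-16:15 (add 7h to convert from UTC-7).
Zane in UTC: 10:15-11:45, 12:30-15:30 (subtract 6h to convert from UTC+6).
Luca ∩ Mei: 12:30-13:15, 13:45-16:30.
Luca ∩ Mei ∩ Kira: 12:30-13:15, 13:45-16:15.
Luca ∩ Mei ∩ Kira ∩ Zane: 12:30-13:15, 13:45-15:30.
Those are the intersection windows.
Summing the common windows: 45 + 105 = 150 minutes.

150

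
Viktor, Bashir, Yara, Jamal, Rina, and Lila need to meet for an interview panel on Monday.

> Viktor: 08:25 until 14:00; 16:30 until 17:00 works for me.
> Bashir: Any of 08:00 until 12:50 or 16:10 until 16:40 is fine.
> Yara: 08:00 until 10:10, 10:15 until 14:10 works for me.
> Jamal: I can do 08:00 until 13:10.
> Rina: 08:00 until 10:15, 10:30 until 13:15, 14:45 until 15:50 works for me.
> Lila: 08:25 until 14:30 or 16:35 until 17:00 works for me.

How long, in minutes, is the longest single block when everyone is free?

Viktor ∩ Bashir: 08:25-12:50, 16:30-16:40.
Viktor ∩ Bashir ∩ Yara: 08:25-10:10, 10:15-12:50.
Viktor ∩ Bashir ∩ Yara ∩ Jamal: 08:25-10:10, 10:15-12:50.
Viktor ∩ Bashir ∩ Yara ∩ Jamal ∩ Rina: 08:25-10:10, 10:30-12:50.
Viktor ∩ Bashir ∩ Yara ∩ Jamal ∩ Rina ∩ Lila: 08:25-10:10, 10:30-12:50.
The longest is 10:30-12:50 at 140 minutes.

140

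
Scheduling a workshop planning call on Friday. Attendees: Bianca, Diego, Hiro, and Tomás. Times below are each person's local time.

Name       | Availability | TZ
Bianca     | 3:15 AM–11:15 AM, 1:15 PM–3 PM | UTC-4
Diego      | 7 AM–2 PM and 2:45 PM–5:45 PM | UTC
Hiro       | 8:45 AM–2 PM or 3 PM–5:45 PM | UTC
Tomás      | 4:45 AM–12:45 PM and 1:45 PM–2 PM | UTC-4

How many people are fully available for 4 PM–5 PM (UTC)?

Bianca in UTC: 07:15-15:15, 17:15-19:00 (add 4h to convert from UTC-4).
Diego in UTC: 07:00-14:00, 14:45-17:45.
Hiro in UTC: 08:45-14:00, 15:00-17:45.
Tomás in UTC: 08:45-16:45, 17:45-18:00 (add 4h to convert from UTC-4).
Diego and Hiro can make the full 16:00-17:00 slot — that's 2.

2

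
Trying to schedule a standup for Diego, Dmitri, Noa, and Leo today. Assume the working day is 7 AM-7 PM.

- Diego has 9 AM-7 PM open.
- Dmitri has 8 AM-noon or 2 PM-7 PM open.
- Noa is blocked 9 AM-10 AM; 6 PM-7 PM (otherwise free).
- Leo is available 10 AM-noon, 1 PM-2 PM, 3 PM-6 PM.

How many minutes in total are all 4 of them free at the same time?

Diego free: 09:00-19:00.
Dmitri free: 08:00-12:00, 14:00-19:00.
Noa free: 07:00-09:00, 10:00-18:00 (invert busy blocks within the working day).
Leo free: 10:00-12:00, 13:00-14:00, 15:00-18:00.
Diego ∩ Dmitri: 09:00-12:00, 14:00-19:00.
Diego ∩ Dmitri ∩ Noa: 10:00-12:00, 14:00-18:00.
Diego ∩ Dmitri ∩ Noa ∩ Leo: 10:00-12:00, 15:00-18:00.
Summing the common windows: 120 + 180 = 300 minutes.

300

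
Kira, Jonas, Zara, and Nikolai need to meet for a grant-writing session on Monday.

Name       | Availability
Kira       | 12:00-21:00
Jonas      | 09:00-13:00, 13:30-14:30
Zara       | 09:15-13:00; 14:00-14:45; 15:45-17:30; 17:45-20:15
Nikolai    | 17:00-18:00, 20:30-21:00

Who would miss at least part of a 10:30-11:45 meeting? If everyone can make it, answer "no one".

Kira: not fully free for 10:30-11:45. Jonas: free for 10:30-11:45. Zara: free for 10:30-11:45. Nikolai: not fully free for 10:30-11:45.

Kira, Nikolai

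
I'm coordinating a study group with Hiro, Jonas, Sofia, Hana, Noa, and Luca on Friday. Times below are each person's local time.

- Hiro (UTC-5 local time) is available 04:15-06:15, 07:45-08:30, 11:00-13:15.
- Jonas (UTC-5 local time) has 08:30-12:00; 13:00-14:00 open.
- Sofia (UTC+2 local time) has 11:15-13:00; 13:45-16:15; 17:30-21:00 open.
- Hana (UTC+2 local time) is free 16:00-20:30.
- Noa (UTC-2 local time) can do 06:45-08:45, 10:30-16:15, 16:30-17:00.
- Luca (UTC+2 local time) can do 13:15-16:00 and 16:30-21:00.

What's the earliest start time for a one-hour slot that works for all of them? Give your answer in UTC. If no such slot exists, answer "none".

16:00

Hiro in UTC: 09:15-11:15, 12:45-13:30, 16:00-18:15 (add 5h to convert from UTC-5).
Jonas in UTC: 13:30-17:00, 18:00-19:00 (add 5h to convert from UTC-5).
Sofia in UTC: 09:15-11:00, 11:45-14:15, 15:30-19:00 (subtract 2h to convert from UTC+2).
Hana in UTC: 14:00-18:30 (subtract 2h to convert from UTC+2).
Noa in UTC: 08:45-10:45, 12:30-18:15, 18:30-19:00 (add 2h to convert from UTC-2).
Luca in UTC: 11:15-14:00, 14:30-19:00 (subtract 2h to convert from UTC+2).
Hiro ∩ Jonas: 16:00-17:00, 18:00-18:15.
Hiro ∩ Jonas ∩ Sofia: 16:00-17:00, 18:00-18:15.
Hiro ∩ Jonas ∩ Sofia ∩ Hana: 16:00-17:00, 18:00-18:15.
Hiro ∩ Jonas ∩ Sofia ∩ Hana ∩ Noa: 16:00-17:00, 18:00-18:15.
Hiro ∩ Jonas ∩ Sofia ∩ Hana ∩ Noa ∩ Luca: 16:00-17:00, 18:00-18:15.
So the common availability across everyone is 16:00-17:00, 18:00-18:15.
The first common window of at least 60 minutes is 16:00-17:00, so the earliest start is 16:00.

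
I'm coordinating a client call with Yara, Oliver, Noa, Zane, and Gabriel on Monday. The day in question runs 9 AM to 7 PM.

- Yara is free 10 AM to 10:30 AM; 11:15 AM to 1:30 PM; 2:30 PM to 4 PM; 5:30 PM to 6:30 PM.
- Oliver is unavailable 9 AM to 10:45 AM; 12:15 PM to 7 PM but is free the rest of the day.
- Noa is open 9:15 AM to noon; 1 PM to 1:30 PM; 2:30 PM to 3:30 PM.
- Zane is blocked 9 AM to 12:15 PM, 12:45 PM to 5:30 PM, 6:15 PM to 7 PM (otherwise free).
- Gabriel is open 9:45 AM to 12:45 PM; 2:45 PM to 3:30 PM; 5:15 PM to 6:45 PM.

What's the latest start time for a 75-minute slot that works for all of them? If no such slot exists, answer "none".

none

Yara free: 10:00-10:30, 11:15-13:30, 14:30-16:00, 17:30-18:30.
Oliver free: 10:45-12:15 (invert busy blocks within the working day).
Noa free: 09:15-12:00, 13:00-13:30, 14:30-15:30.
Zane free: 12:15-12:45, 17:30-18:15 (invert busy blocks within the working day).
Gabriel free: 09:45-12:45, 14:45-15:30, 17:15-18:45.
Yara ∩ Oliver: 11:15-12:15.
Yara ∩ Oliver ∩ Noa: 11:15-12:00.
Yara ∩ Oliver ∩ Noa ∩ Zane: ∅.
Yara ∩ Oliver ∩ Noa ∩ Zane ∩ Gabriel: ∅.
There is no time when everyone is free.
No common window is at least 75 minutes long.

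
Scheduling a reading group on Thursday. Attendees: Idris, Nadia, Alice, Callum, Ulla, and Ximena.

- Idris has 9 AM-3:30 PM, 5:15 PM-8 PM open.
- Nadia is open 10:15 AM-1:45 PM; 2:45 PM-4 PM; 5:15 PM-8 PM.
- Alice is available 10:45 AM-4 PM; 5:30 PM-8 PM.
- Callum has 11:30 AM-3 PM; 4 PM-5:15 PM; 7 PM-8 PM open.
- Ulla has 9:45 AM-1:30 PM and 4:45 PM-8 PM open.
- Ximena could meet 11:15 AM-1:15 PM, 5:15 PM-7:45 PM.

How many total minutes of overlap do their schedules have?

150

Idris ∩ Nadia: 10:15-13:45, 14:45-15:30, 17:15-20:00.
Idris ∩ Nadia ∩ Alice: 10:45-13:45, 14:45-15:30, 17:30-20:00.
Idris ∩ Nadia ∩ Alice ∩ Callum: 11:30-13:45, 14:45-15:00, 19:00-20:00.
Idris ∩ Nadia ∩ Alice ∩ Callum ∩ Ulla: 11:30-13:30, 19:00-20:00.
Idris ∩ Nadia ∩ Alice ∩ Callum ∩ Ulla ∩ Ximena: 11:30-13:15, 19:00-19:45.
Summing the common windows: 105 + 45 = 150 minutes.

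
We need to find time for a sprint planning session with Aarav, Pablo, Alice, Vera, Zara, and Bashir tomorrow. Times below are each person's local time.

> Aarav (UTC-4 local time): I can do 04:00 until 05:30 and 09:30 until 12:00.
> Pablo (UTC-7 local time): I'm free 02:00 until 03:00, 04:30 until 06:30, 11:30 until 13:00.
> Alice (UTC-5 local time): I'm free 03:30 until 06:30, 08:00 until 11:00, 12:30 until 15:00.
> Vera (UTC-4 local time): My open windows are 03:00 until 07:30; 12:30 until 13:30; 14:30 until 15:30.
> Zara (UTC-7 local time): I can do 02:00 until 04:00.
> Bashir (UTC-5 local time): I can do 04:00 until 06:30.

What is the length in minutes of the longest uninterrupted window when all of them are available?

Aarav in UTC: 08:00-09:30, 13:30-16:00 (add 4h to convert from UTC-4).
Pablo in UTC: 09:00-10:00, 11:30-13:30, 18:30-20:00 (add 7h to convert from UTC-7).
Alice in UTC: 08:30-11:30, 13:00-16:00, 17:30-20:00 (add 5h to convert from UTC-5).
Vera in UTC: 07:00-11:30, 16:30-17:30, 18:30-19:30 (add 4h to convert from UTC-4).
Zara in UTC: 09:00-11:00 (add 7h to convert from UTC-7).
Bashir in UTC: 09:00-11:30 (add 5h to convert from UTC-5).
Aarav ∩ Pablo: 09:00-09:30.
Aarav ∩ Pablo ∩ Alice: 09:00-09:30.
Aarav ∩ Pablo ∩ Alice ∩ Vera: 09:00-09:30.
Aarav ∩ Pablo ∩ Alice ∩ Vera ∩ Zara: 09:00-09:30.
Aarav ∩ Pablo ∩ Alice ∩ Vera ∩ Zara ∩ Bashir: 09:00-09:30.
The longest is 09:00-09:30 at 30 minutes.

30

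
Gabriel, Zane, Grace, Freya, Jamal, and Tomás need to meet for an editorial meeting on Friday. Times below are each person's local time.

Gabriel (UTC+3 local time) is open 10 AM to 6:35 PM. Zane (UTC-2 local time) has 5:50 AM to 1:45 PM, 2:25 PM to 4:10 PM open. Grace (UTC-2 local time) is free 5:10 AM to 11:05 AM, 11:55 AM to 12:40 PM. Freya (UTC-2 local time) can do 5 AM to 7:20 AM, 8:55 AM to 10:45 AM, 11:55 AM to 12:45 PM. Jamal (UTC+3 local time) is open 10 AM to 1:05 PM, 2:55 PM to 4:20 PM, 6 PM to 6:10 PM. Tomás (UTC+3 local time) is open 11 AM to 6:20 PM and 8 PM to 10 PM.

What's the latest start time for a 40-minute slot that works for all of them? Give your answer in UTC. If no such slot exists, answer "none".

12:05

Gabriel in UTC: 07:00-15:35 (subtract 3h to convert from UTC+3).
Zane in UTC: 07:50-15:45, 16:25-18:10 (add 2h to convert from UTC-2).
Grace in UTC: 07:10-13:05, 13:55-14:40 (add 2h to convert from UTC-2).
Freya in UTC: 07:00-09:20, 10:55-12:45, 13:55-14:45 (add 2h to convert from UTC-2).
Jamal in UTC: 07:00-10:05, 11:55-13:20, 15:00-15:10 (subtract 3h to convert from UTC+3).
Tomás in UTC: 08:00-15:20, 17:00-19:00 (subtract 3h to convert from UTC+3).
Gabriel ∩ Zane: 07:50-15:35.
Gabriel ∩ Zane ∩ Grace: 07:50-13:05, 13:55-14:40.
Gabriel ∩ Zane ∩ Grace ∩ Freya: 07:50-09:20, 10:55-12:45, 13:55-14:40.
Gabriel ∩ Zane ∩ Grace ∩ Freya ∩ Jamal: 07:50-09:20, 11:55-12:45.
Gabriel ∩ Zane ∩ Grace ∩ Freya ∩ Jamal ∩ Tomás: 08:00-09:20, 11:55-12:45.
So the common availability across everyone is 08:00-09:20, 11:55-12:45.
The last common window of at least 40 minutes is 11:55-12:45; a 40-minute meeting can start as late as 12:05 and still end by 12:45.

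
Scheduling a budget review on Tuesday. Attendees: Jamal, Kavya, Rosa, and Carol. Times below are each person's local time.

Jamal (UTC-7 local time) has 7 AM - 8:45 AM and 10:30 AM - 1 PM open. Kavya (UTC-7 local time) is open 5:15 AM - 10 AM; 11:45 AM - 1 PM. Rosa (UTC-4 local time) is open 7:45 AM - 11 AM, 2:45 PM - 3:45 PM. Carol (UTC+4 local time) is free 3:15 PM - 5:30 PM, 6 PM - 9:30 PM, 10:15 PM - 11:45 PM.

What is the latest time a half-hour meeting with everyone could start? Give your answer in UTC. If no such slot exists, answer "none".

Jamal in UTC: 14:00-15:45, 17:30-20:00 (add 7h to convert from UTC-7).
Kavya in UTC: 12:15-17:00, 18:45-20:00 (add 7h to convert from UTC-7).
Rosa in UTC: 11:45-15:00, 18:45-19:45 (add 4h to convert from UTC-4).
Carol in UTC: 11:15-13:30, 14:00-17:30, 18:15-19:45 (subtract 4h to convert from UTC+4).
Jamal ∩ Kavya: 14:00-15:45, 18:45-20:00.
Jamal ∩ Kavya ∩ Rosa: 14:00-15:00, 18:45-19:45.
Jamal ∩ Kavya ∩ Rosa ∩ Carol: 14:00-15:00, 18:45-19:45.
The last common window of at least 30 minutes is 18:45-19:45; a 30-minute meeting can start as late as 19:15 and still end by 19:45.

19:15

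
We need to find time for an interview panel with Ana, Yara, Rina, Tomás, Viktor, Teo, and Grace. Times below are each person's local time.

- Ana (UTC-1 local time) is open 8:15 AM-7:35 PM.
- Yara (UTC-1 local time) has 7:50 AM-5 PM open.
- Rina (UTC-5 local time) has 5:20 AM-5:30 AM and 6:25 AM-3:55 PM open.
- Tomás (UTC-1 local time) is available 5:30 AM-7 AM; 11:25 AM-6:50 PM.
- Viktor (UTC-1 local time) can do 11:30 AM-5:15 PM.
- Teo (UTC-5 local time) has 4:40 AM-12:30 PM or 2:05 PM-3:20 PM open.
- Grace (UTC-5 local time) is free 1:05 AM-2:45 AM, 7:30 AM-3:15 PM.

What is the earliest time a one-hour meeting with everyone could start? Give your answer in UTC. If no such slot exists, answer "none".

12:30

Ana in UTC: 09:15-20:35 (add 1h to convert from UTC-1).
Yara in UTC: 08:50-18:00 (add 1h to convert from UTC-1).
Rina in UTC: 10:20-10:30, 11:25-20:55 (add 5h to convert from UTC-5).
Tomás in UTC: 06:30-08:00, 12:25-19:50 (add 1h to convert from UTC-1).
Viktor in UTC: 12:30-18:15 (add 1h to convert from UTC-1).
Teo in UTC: 09:40-17:30, 19:05-20:20 (add 5h to convert from UTC-5).
Grace in UTC: 06:05-07:45, 12:30-20:15 (add 5h to convert from UTC-5).
Ana ∩ Yara: 09:15-18:00.
Ana ∩ Yara ∩ Rina: 10:20-10:30, 11:25-18:00.
Ana ∩ Yara ∩ Rina ∩ Tomás: 12:25-18:00.
Ana ∩ Yara ∩ Rina ∩ Tomás ∩ Viktor: 12:30-18:00.
Ana ∩ Yara ∩ Rina ∩ Tomás ∩ Viktor ∩ Teo: 12:30-17:30.
Ana ∩ Yara ∩ Rina ∩ Tomás ∩ Viktor ∩ Teo ∩ Grace: 12:30-17:30.
The first common window of at least 60 minutes is 12:30-17:30, so the earliest start is 12:30.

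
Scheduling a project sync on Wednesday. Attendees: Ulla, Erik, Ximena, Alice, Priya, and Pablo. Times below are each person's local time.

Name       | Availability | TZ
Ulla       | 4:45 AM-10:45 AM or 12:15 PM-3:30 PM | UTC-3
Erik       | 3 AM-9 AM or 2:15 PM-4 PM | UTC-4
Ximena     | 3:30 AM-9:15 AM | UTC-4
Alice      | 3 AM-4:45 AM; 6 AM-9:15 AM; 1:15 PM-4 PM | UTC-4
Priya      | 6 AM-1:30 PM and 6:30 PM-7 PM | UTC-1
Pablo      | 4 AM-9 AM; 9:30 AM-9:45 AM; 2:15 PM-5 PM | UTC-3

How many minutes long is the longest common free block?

120

Ulla in UTC: 07:45-13:45, 15:15-18:30 (add 3h to convert from UTC-3).
Erik in UTC: 07:00-13:00, 18:15-20:00 (add 4h to convert from UTC-4).
Ximena in UTC: 07:30-13:15 (add 4h to convert from UTC-4).
Alice in UTC: 07:00-08:45, 10:00-13:15, 17:15-20:00 (add 4h to convert from UTC-4).
Priya in UTC: 07:00-14:30, 19:30-20:00 (add 1h to convert from UTC-1).
Pablo in UTC: 07:00-12:00, 12:30-12:45, 17:15-20:00 (add 3h to convert from UTC-3).
Ulla ∩ Erik: 07:45-13:00, 18:15-18:30.
Ulla ∩ Erik ∩ Ximena: 07:45-13:00.
Ulla ∩ Erik ∩ Ximena ∩ Alice: 07:45-08:45, 10:00-13:00.
Ulla ∩ Erik ∩ Ximena ∩ Alice ∩ Priya: 07:45-08:45, 10:00-13:00.
Ulla ∩ Erik ∩ Ximena ∩ Alice ∩ Priya ∩ Pablo: 07:45-08:45, 10:00-12:00, 12:30-12:45.
The longest is 10:00-12:00 at 120 minutes.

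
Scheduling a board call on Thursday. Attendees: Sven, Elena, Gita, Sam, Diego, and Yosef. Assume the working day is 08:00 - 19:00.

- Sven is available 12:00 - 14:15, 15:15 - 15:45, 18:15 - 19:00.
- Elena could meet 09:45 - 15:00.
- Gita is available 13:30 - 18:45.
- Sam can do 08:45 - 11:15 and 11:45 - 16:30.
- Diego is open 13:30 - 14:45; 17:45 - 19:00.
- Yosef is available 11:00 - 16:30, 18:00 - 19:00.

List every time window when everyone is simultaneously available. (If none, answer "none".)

13:30-14:15

Sven ∩ Elena: 12:00-14:15.
Sven ∩ Elena ∩ Gita: 13:30-14:15.
Sven ∩ Elena ∩ Gita ∩ Sam: 13:30-14:15.
Sven ∩ Elena ∩ Gita ∩ Sam ∩ Diego: 13:30-14:15.
Sven ∩ Elena ∩ Gita ∩ Sam ∩ Diego ∩ Yosef: 13:30-14:15.
So the common availability across everyone is 13:30-14:15.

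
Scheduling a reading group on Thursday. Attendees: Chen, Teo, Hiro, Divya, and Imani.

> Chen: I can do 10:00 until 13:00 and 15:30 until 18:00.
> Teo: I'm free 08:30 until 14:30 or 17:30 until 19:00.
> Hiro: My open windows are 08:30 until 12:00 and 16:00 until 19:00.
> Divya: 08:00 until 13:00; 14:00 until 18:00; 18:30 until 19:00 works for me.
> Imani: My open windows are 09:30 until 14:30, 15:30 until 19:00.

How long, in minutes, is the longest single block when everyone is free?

120

Chen ∩ Teo: 10:00-13:00, 17:30-18:00.
Chen ∩ Teo ∩ Hiro: 10:00-12:00, 17:30-18:00.
Chen ∩ Teo ∩ Hiro ∩ Divya: 10:00-12:00, 17:30-18:00.
Chen ∩ Teo ∩ Hiro ∩ Divya ∩ Imani: 10:00-12:00, 17:30-18:00.
The longest is 10:00-12:00 at 120 minutes.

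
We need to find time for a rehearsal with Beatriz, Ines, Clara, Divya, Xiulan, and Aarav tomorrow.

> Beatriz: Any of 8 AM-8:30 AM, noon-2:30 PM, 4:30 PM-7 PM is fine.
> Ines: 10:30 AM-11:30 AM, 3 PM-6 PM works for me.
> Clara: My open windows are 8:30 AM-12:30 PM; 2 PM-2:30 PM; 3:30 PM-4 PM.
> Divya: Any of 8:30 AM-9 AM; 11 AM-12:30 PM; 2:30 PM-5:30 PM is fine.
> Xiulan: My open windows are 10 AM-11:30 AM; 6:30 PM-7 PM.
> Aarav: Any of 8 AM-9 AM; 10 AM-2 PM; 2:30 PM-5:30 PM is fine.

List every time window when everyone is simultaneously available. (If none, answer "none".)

Beatriz ∩ Ines: 16:30-18:00.
Beatriz ∩ Ines ∩ Clara: ∅.
Beatriz ∩ Ines ∩ Clara ∩ Divya: ∅.
Beatriz ∩ Ines ∩ Clara ∩ Divya ∩ Xiulan: ∅.
Beatriz ∩ Ines ∩ Clara ∩ Divya ∩ Xiulan ∩ Aarav: ∅.
There is no time when everyone is free.

none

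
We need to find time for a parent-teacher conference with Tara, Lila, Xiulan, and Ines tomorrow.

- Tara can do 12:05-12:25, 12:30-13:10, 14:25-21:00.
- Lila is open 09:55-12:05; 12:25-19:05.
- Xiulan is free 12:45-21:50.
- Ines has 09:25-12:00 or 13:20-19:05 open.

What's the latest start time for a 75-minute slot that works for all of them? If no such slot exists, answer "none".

17:50

Tara ∩ Lila: 12:30-13:10, 14:25-19:05.
Tara ∩ Lila ∩ Xiulan: 12:45-13:10, 14:25-19:05.
Tara ∩ Lila ∩ Xiulan ∩ Ines: 14:25-19:05.
Those are the intersection windows.
The last common window of at least 75 minutes is 14:25-19:05; a 75-minute meeting can start as late as 17:50 and still end by 19:05.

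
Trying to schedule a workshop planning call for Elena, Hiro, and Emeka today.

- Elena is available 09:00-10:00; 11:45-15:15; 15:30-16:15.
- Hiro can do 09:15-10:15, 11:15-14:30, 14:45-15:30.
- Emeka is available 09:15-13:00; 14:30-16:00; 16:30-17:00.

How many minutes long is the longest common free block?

75

Elena ∩ Hiro: 09:15-10:00, 11:45-14:30, 14:45-15:15.
Elena ∩ Hiro ∩ Emeka: 09:15-10:00, 11:45-13:00, 14:45-15:15.
Those are the intersection windows.
The longest is 11:45-13:00 at 75 minutes.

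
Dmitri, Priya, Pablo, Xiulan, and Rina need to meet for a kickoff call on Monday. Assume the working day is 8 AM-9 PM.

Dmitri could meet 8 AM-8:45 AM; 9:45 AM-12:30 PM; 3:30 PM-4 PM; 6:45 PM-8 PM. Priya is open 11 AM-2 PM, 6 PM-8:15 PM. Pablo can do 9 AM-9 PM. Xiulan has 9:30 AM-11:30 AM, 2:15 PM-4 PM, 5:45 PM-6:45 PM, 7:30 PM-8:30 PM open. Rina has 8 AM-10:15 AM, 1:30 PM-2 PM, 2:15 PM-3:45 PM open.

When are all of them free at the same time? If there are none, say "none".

none

Dmitri ∩ Priya: 11:00-12:30, 18:45-20:00.
Dmitri ∩ Priya ∩ Pablo: 11:00-12:30, 18:45-20:00.
Dmitri ∩ Priya ∩ Pablo ∩ Xiulan: 11:00-11:30, 19:30-20:00.
Dmitri ∩ Priya ∩ Pablo ∩ Xiulan ∩ Rina: ∅.
There is no time when everyone is free.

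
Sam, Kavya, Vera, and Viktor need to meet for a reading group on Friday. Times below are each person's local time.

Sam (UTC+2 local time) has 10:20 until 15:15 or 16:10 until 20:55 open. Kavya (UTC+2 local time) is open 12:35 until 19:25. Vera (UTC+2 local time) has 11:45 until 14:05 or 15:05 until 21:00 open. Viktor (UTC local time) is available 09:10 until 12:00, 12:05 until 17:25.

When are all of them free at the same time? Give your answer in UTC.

Sam in UTC: 08:20-13:15, 14:10-18:55 (subtract 2h to convert from UTC+2).
Kavya in UTC: 10:35-17:25 (subtract 2h to convert from UTC+2).
Vera in UTC: 09:45-12:05, 13:05-19:00 (subtract 2h to convert from UTC+2).
Viktor in UTC: 09:10-12:00, 12:05-17:25.
Sam ∩ Kavya: 10:35-13:15, 14:10-17:25.
Sam ∩ Kavya ∩ Vera: 10:35-12:05, 13:05-13:15, 14:10-17:25.
Sam ∩ Kavya ∩ Vera ∩ Viktor: 10:35-12:00, 13:05-13:15, 14:10-17:25.
Those are the intersection windows.

10:35-12:00, 13:05-13:15, 14:10-17:25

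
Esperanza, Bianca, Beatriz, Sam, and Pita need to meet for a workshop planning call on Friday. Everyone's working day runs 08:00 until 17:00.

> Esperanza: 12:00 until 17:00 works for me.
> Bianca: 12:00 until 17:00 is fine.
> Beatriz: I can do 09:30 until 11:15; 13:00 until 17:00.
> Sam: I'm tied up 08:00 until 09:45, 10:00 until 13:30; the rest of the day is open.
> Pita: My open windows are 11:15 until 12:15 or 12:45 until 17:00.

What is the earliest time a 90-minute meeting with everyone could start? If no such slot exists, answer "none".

Esperanza free: 12:00-17:00.
Bianca free: 12:00-17:00.
Beatriz free: 09:30-11:15, 13:00-17:00.
Sam free: 09:45-10:00, 13:30-17:00 (invert busy blocks within the working day).
Pita free: 11:15-12:15, 12:45-17:00.
Esperanza ∩ Bianca: 12:00-17:00.
Esperanza ∩ Bianca ∩ Beatriz: 13:00-17:00.
Esperanza ∩ Bianca ∩ Beatriz ∩ Sam: 13:30-17:00.
Esperanza ∩ Bianca ∩ Beatriz ∩ Sam ∩ Pita: 13:30-17:00.
Those are the intersection windows.
The first common window of at least 90 minutes is 13:30-17:00, so the earliest start is 13:30.

13:30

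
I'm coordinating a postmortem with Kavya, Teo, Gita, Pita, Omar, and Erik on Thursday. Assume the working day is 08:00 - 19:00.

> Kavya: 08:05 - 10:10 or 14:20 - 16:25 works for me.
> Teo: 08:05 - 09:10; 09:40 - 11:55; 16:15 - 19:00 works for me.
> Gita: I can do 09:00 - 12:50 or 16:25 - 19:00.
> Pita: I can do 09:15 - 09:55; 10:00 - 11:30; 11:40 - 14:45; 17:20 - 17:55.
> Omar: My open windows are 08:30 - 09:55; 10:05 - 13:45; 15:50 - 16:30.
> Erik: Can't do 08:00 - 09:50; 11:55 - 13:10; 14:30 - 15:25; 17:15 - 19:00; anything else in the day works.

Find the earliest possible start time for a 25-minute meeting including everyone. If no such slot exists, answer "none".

none

Kavya free: 08:05-10:10, 14:20-16:25.
Teo free: 08:05-09:10, 09:40-11:55, 16:15-19:00.
Gita free: 09:00-12:50, 16:25-19:00.
Pita free: 09:15-09:55, 10:00-11:30, 11:40-14:45, 17:20-17:55.
Omar free: 08:30-09:55, 10:05-13:45, 15:50-16:30.
Erik free: 09:50-11:55, 13:10-14:30, 15:25-17:15 (invert busy blocks within the working day).
Kavya ∩ Teo: 08:05-09:10, 09:40-10:10, 16:15-16:25.
Kavya ∩ Teo ∩ Gita: 09:00-09:10, 09:40-10:10.
Kavya ∩ Teo ∩ Gita ∩ Pita: 09:40-09:55, 10:00-10:10.
Kavya ∩ Teo ∩ Gita ∩ Pita ∩ Omar: 09:40-09:55, 10:05-10:10.
Kavya ∩ Teo ∩ Gita ∩ Pita ∩ Omar ∩ Erik: 09:50-09:55, 10:05-10:10.
No common window is at least 25 minutes long.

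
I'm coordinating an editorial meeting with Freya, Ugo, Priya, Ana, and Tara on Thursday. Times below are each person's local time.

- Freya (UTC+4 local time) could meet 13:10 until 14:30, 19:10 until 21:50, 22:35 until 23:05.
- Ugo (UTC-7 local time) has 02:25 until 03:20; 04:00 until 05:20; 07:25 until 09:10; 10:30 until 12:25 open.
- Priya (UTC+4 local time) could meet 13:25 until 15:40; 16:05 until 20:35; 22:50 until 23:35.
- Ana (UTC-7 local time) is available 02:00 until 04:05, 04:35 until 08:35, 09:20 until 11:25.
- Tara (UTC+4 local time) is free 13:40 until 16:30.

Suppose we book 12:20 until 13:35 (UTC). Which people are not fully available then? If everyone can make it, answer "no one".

Freya, Tara, Ugo

Freya in UTC: 09:10-10:30, 15:10-17:50, 18:35-19:05 (subtract 4h to convert from UTC+4).
Ugo in UTC: 09:25-10:20, 11:00-12:20, 14:25-16:10, 17:30-19:25 (add 7h to convert from UTC-7).
Priya in UTC: 09:25-11:40, 12:05-16:35, 18:50-19:35 (subtract 4h to convert from UTC+4).
Ana in UTC: 09:00-11:05, 11:35-15:35, 16:20-18:25 (add 7h to convert from UTC-7).
Tara in UTC: 09:40-12:30 (subtract 4h to convert from UTC+4).
Freya: not fully free for 12:20-13:35. Ugo: not fully free for 12:20-13:35. Priya: free for 12:20-13:35. Ana: free for 12:20-13:35. Tara: not fully free for 12:20-13:35.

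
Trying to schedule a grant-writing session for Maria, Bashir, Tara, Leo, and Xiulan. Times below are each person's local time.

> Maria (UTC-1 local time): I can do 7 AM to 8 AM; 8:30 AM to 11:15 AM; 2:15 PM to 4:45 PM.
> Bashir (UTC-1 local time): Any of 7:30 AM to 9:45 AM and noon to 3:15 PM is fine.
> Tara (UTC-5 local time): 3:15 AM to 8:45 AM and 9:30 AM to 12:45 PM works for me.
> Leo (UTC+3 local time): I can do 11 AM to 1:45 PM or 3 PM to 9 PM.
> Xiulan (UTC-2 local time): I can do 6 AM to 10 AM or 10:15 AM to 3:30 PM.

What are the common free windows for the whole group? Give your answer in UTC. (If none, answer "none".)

Maria in UTC: 08:00-09:00, 09:30-12:15, 15:15-17:45 (add 1h to convert from UTC-1).
Bashir in UTC: 08:30-10:45, 13:00-16:15 (add 1h to convert from UTC-1).
Tara in UTC: 08:15-13:45, 14:30-17:45 (add 5h to convert from UTC-5).
Leo in UTC: 08:00-10:45, 12:00-18:00 (subtract 3h to convert from UTC+3).
Xiulan in UTC: 08:00-12:00, 12:15-17:30 (add 2h to convert from UTC-2).
Maria ∩ Bashir: 08:30-09:00, 09:30-10:45, 15:15-16:15.
Maria ∩ Bashir ∩ Tara: 08:30-09:00, 09:30-10:45, 15:15-16:15.
Maria ∩ Bashir ∩ Tara ∩ Leo: 08:30-09:00, 09:30-10:45, 15:15-16:15.
Maria ∩ Bashir ∩ Tara ∩ Leo ∩ Xiulan: 08:30-09:00, 09:30-10:45, 15:15-16:15.

08:30-09:00, 09:30-10:45, 15:15-16:15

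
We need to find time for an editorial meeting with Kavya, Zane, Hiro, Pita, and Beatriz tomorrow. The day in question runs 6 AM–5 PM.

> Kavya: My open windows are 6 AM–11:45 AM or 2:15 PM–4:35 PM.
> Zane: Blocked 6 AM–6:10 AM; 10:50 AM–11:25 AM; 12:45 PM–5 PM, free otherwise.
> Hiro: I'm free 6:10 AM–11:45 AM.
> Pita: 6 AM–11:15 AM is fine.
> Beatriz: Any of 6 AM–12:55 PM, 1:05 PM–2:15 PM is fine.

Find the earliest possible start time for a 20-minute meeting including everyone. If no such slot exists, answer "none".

06:10

Kavya free: 06:00-11:45, 14:15-16:35.
Zane free: 06:10-10:50, 11:25-12:45 (invert busy blocks within the working day).
Hiro free: 06:10-11:45.
Pita free: 06:00-11:15.
Beatriz free: 06:00-12:55, 13:05-14:15.
Kavya ∩ Zane: 06:10-10:50, 11:25-11:45.
Kavya ∩ Zane ∩ Hiro: 06:10-10:50, 11:25-11:45.
Kavya ∩ Zane ∩ Hiro ∩ Pita: 06:10-10:50.
Kavya ∩ Zane ∩ Hiro ∩ Pita ∩ Beatriz: 06:10-10:50.
The first common window of at least 20 minutes is 06:10-10:50, so the earliest start is 06:10.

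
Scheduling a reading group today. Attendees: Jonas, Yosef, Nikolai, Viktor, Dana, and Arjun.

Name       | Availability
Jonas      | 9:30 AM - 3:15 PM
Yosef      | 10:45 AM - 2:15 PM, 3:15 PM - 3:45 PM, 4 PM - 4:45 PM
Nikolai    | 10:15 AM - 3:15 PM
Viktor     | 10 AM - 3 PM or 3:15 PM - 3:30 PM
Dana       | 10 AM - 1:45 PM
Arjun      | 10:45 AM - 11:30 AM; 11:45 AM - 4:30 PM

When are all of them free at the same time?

10:45-11:30, 11:45-13:45

Jonas ∩ Yosef: 10:45-14:15.
Jonas ∩ Yosef ∩ Nikolai: 10:45-14:15.
Jonas ∩ Yosef ∩ Nikolai ∩ Viktor: 10:45-14:15.
Jonas ∩ Yosef ∩ Nikolai ∩ Viktor ∩ Dana: 10:45-13:45.
Jonas ∩ Yosef ∩ Nikolai ∩ Viktor ∩ Dana ∩ Arjun: 10:45-11:30, 11:45-13:45.
Those are the intersection windows.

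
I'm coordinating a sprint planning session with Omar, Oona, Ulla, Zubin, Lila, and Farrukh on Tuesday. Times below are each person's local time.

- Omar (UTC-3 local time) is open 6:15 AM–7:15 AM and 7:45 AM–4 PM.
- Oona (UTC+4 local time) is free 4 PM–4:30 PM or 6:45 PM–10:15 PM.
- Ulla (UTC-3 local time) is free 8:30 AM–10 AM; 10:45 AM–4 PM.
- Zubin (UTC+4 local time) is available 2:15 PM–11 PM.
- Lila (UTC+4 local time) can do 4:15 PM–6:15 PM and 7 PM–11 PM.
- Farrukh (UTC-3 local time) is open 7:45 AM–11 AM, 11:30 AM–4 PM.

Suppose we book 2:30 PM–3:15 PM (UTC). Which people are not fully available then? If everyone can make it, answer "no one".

Omar in UTC: 09:15-10:15, 10:45-19:00 (add 3h to convert from UTC-3).
Oona in UTC: 12:00-12:30, 14:45-18:15 (subtract 4h to convert from UTC+4).
Ulla in UTC: 11:30-13:00, 13:45-19:00 (add 3h to convert from UTC-3).
Zubin in UTC: 10:15-19:00 (subtract 4h to convert from UTC+4).
Lila in UTC: 12:15-14:15, 15:00-19:00 (subtract 4h to convert from UTC+4).
Farrukh in UTC: 10:45-14:00, 14:30-19:00 (add 3h to convert from UTC-3).
Omar: free for 14:30-15:15. Oona: not fully free for 14:30-15:15. Ulla: free for 14:30-15:15. Zubin: free for 14:30-15:15. Lila: not fully free for 14:30-15:15. Farrukh: free for 14:30-15:15.

Lila, Oona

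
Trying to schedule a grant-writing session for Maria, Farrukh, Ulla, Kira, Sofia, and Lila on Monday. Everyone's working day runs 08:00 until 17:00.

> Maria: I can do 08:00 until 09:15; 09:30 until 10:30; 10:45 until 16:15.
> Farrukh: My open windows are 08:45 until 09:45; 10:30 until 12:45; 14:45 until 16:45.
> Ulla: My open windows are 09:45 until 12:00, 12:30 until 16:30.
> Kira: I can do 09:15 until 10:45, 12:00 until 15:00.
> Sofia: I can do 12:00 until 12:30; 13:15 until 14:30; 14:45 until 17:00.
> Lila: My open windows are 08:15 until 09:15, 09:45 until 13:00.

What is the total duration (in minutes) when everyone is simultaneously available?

0

Maria ∩ Farrukh: 08:45-09:15, 09:30-09:45, 10:45-12:45, 14:45-16:15.
Maria ∩ Farrukh ∩ Ulla: 10:45-12:00, 12:30-12:45, 14:45-16:15.
Maria ∩ Farrukh ∩ Ulla ∩ Kira: 12:30-12:45, 14:45-15:00.
Maria ∩ Farrukh ∩ Ulla ∩ Kira ∩ Sofia: 14:45-15:00.
Maria ∩ Farrukh ∩ Ulla ∩ Kira ∩ Sofia ∩ Lila: ∅.
There is no time when everyone is free.
There is no common window, so the total is 0 minutes.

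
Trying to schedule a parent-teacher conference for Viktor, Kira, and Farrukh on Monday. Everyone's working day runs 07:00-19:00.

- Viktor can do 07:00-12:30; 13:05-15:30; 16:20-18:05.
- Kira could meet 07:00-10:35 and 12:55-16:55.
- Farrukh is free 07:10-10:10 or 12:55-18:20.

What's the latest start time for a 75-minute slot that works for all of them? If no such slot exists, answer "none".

Viktor ∩ Kira: 07:00-10:35, 13:05-15:30, 16:20-16:55.
Viktor ∩ Kira ∩ Farrukh: 07:10-10:10, 13:05-15:30, 16:20-16:55.
Those are the intersection windows.
The last common window of at least 75 minutes is 13:05-15:30; a 75-minute meeting can start as late as 14:15 and still end by 15:30.

14:15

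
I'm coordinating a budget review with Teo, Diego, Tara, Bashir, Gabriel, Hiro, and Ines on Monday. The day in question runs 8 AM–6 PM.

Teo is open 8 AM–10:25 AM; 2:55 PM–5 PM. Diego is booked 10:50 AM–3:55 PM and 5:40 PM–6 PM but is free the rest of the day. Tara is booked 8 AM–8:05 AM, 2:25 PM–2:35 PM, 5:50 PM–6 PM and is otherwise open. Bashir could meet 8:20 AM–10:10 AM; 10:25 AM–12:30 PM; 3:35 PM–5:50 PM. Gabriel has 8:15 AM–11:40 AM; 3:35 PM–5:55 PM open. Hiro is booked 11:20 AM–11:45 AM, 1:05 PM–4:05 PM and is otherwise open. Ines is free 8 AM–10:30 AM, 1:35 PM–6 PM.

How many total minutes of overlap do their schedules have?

165

Teo free: 08:00-10:25, 14:55-17:00.
Diego free: 08:00-10:50, 15:55-17:40 (invert busy blocks within the working day).
Tara free: 08:05-14:25, 14:35-17:50 (invert busy blocks within the working day).
Bashir free: 08:20-10:10, 10:25-12:30, 15:35-17:50.
Gabriel free: 08:15-11:40, 15:35-17:55.
Hiro free: 08:00-11:20, 11:45-13:05, 16:05-18:00 (invert busy blocks within the working day).
Ines free: 08:00-10:30, 13:35-18:00.
Teo ∩ Diego: 08:00-10:25, 15:55-17:00.
Teo ∩ Diego ∩ Tara: 08:05-10:25, 15:55-17:00.
Teo ∩ Diego ∩ Tara ∩ Bashir: 08:20-10:10, 15:55-17:00.
Teo ∩ Diego ∩ Tara ∩ Bashir ∩ Gabriel: 08:20-10:10, 15:55-17:00.
Teo ∩ Diego ∩ Tara ∩ Bashir ∩ Gabriel ∩ Hiro: 08:20-10:10, 16:05-17:00.
Teo ∩ Diego ∩ Tara ∩ Bashir ∩ Gabriel ∩ Hiro ∩ Ines: 08:20-10:10, 16:05-17:00.
Those are the intersection windows.
Summing the common windows: 110 + 55 = 165 minutes.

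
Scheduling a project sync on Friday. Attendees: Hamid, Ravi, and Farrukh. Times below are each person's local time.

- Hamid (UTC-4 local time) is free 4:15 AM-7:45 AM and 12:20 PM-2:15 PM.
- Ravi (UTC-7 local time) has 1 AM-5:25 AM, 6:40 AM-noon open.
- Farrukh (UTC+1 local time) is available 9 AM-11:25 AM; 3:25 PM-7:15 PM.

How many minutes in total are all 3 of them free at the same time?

245

Hamid in UTC: 08:15-11:45, 16:20-18:15 (add 4h to convert from UTC-4).
Ravi in UTC: 08:00-12:25, 13:40-19:00 (add 7h to convert from UTC-7).
Farrukh in UTC: 08:00-10:25, 14:25-18:15 (subtract 1h to convert from UTC+1).
Hamid ∩ Ravi: 08:15-11:45, 16:20-18:15.
Hamid ∩ Ravi ∩ Farrukh: 08:15-10:25, 16:20-18:15.
Summing the common windows: 130 + 115 = 245 minutes.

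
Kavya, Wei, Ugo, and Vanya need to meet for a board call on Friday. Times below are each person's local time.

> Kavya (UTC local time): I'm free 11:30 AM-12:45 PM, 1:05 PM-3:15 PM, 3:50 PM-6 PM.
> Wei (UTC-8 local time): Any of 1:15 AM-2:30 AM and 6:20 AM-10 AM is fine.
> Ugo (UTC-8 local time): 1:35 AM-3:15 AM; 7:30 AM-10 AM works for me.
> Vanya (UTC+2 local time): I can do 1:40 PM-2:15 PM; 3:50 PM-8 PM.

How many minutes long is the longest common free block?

Kavya in UTC: 11:30-12:45, 13:05-15:15, 15:50-18:00.
Wei in UTC: 09:15-10:30, 14:20-18:00 (add 8h to convert from UTC-8).
Ugo in UTC: 09:35-11:15, 15:30-18:00 (add 8h to convert from UTC-8).
Vanya in UTC: 11:40-12:15, 13:50-18:00 (subtract 2h to convert from UTC+2).
Kavya ∩ Wei: 14:20-15:15, 15:50-18:00.
Kavya ∩ Wei ∩ Ugo: 15:50-18:00.
Kavya ∩ Wei ∩ Ugo ∩ Vanya: 15:50-18:00.
Those are the intersection windows.
The longest is 15:50-18:00 at 130 minutes.

130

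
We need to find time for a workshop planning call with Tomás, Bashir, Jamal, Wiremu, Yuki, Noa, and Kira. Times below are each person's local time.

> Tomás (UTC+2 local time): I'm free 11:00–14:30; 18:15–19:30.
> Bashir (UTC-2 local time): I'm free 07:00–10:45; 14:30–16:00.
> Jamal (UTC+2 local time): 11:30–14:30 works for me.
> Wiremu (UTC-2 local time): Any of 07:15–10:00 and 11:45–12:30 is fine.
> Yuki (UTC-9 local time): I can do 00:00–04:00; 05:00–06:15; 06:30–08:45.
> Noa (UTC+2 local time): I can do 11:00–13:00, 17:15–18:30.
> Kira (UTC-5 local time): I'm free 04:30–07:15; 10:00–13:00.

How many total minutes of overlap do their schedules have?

90

Tomás in UTC: 09:00-12:30, 16:15-17:30 (subtract 2h to convert from UTC+2).
Bashir in UTC: 09:00-12:45, 16:30-18:00 (add 2h to convert from UTC-2).
Jamal in UTC: 09:30-12:30 (subtract 2h to convert from UTC+2).
Wiremu in UTC: 09:15-12:00, 13:45-14:30 (add 2h to convert from UTC-2).
Yuki in UTC: 09:00-13:00, 14:00-15:15, 15:30-17:45 (add 9h to convert from UTC-9).
Noa in UTC: 09:00-11:00, 15:15-16:30 (subtract 2h to convert from UTC+2).
Kira in UTC: 09:30-12:15, 15:00-18:00 (add 5h to convert from UTC-5).
Tomás ∩ Bashir: 09:00-12:30, 16:30-17:30.
Tomás ∩ Bashir ∩ Jamal: 09:30-12:30.
Tomás ∩ Bashir ∩ Jamal ∩ Wiremu: 09:30-12:00.
Tomás ∩ Bashir ∩ Jamal ∩ Wiremu ∩ Yuki: 09:30-12:00.
Tomás ∩ Bashir ∩ Jamal ∩ Wiremu ∩ Yuki ∩ Noa: 09:30-11:00.
Tomás ∩ Bashir ∩ Jamal ∩ Wiremu ∩ Yuki ∩ Noa ∩ Kira: 09:30-11:00.
So the common availability across everyone is 09:30-11:00.
That's a single block of 90 minutes.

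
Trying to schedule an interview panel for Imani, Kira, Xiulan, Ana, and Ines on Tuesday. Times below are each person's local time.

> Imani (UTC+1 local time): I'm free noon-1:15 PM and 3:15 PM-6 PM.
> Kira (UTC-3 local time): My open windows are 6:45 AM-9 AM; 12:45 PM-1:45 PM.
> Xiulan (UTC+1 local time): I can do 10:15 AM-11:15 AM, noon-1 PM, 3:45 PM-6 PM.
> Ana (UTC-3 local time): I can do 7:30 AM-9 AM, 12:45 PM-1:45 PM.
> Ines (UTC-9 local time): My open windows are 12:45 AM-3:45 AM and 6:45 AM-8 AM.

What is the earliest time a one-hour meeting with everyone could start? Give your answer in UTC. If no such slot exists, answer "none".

11:00

Imani in UTC: 11:00-12:15, 14:15-17:00 (subtract 1h to convert from UTC+1).
Kira in UTC: 09:45-12:00, 15:45-16:45 (add 3h to convert from UTC-3).
Xiulan in UTC: 09:15-10:15, 11:00-12:00, 14:45-17:00 (subtract 1h to convert from UTC+1).
Ana in UTC: 10:30-12:00, 15:45-16:45 (add 3h to convert from UTC-3).
Ines in UTC: 09:45-12:45, 15:45-17:00 (add 9h to convert from UTC-9).
Imani ∩ Kira: 11:00-12:00, 15:45-16:45.
Imani ∩ Kira ∩ Xiulan: 11:00-12:00, 15:45-16:45.
Imani ∩ Kira ∩ Xiulan ∩ Ana: 11:00-12:00, 15:45-16:45.
Imani ∩ Kira ∩ Xiulan ∩ Ana ∩ Ines: 11:00-12:00, 15:45-16:45.
So the common availability across everyone is 11:00-12:00, 15:45-16:45.
The first common window of at least 60 minutes is 11:00-12:00, so the earliest start is 11:00.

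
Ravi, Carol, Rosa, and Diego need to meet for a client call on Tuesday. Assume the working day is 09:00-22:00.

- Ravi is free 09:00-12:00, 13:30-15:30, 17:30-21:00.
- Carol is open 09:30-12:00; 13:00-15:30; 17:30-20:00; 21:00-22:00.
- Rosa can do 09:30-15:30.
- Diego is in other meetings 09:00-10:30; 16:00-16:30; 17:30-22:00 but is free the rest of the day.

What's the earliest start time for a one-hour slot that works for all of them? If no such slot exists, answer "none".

10:30

Ravi free: 09:00-12:00, 13:30-15:30, 17:30-21:00.
Carol free: 09:30-12:00, 13:00-15:30, 17:30-20:00, 21:00-22:00.
Rosa free: 09:30-15:30.
Diego free: 10:30-16:00, 16:30-17:30 (invert busy blocks within the working day).
Ravi ∩ Carol: 09:30-12:00, 13:30-15:30, 17:30-20:00.
Ravi ∩ Carol ∩ Rosa: 09:30-12:00, 13:30-15:30.
Ravi ∩ Carol ∩ Rosa ∩ Diego: 10:30-12:00, 13:30-15:30.
The first common window of at least 60 minutes is 10:30-12:00, so the earliest start is 10:30.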